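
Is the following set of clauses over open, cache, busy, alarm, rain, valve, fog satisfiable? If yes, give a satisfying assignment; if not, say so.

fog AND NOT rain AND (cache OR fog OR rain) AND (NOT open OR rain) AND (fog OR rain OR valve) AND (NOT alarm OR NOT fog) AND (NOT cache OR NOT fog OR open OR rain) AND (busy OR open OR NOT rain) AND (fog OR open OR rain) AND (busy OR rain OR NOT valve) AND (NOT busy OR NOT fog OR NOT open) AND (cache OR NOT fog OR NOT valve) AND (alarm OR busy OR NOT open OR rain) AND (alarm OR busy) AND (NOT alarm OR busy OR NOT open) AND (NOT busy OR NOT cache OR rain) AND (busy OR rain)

open = False, cache = False, busy = True, alarm = False, rain = False, valve = False, fog = True

Unit clause (fog) forces fog = True.
Unit clause (NOT rain) forces rain = False.
In (NOT open OR rain) only NOT open is left, so open = False.
In (NOT alarm OR NOT fog) only NOT alarm is left, so alarm = False.
In (NOT cache OR NOT fog OR open OR rain) only NOT cache is left, so cache = False.
In (cache OR NOT fog OR NOT valve) only NOT valve is left, so valve = False.
In (alarm OR busy) only busy is left, so busy = True.
All clauses satisfied.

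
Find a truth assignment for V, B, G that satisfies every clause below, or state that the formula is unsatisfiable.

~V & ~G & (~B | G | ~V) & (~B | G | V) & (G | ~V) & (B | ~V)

Unit clause (~V) forces V = False.
Unit clause (~G) forces G = False.
In (~B | G | V) only ~B is left, so B = False.
Check each clause:
  (~V): ~V holds.
  (~G): ~G holds.
  (~B | G | ~V): ~B holds.
  (~B | G | V): ~B holds.
  (G | ~V): ~V holds.
  (B | ~V): ~V holds.
All clauses satisfied.

V = False, B = False, G = False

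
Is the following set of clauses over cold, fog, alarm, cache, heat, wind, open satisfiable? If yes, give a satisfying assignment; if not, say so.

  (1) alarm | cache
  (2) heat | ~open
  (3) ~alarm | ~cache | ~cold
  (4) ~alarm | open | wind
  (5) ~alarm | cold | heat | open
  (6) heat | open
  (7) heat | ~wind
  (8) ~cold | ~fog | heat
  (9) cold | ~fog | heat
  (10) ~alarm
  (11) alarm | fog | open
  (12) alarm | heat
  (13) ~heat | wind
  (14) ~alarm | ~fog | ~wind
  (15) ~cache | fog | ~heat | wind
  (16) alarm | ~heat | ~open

cold = False, fog = True, alarm = False, cache = True, heat = True, wind = True, open = False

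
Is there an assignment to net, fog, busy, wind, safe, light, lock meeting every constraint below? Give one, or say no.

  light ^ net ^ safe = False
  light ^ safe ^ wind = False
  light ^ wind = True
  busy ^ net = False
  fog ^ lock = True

net = False, fog = True, busy = False, wind = False, safe = True, light = True, lock = False

light ^ net ^ safe = T ^ F ^ T = False ✓
light ^ safe ^ wind = T ^ T ^ F = False ✓
light ^ wind = T ^ F = True ✓
busy ^ net = F ^ F = False ✓
fog ^ lock = T ^ F = True ✓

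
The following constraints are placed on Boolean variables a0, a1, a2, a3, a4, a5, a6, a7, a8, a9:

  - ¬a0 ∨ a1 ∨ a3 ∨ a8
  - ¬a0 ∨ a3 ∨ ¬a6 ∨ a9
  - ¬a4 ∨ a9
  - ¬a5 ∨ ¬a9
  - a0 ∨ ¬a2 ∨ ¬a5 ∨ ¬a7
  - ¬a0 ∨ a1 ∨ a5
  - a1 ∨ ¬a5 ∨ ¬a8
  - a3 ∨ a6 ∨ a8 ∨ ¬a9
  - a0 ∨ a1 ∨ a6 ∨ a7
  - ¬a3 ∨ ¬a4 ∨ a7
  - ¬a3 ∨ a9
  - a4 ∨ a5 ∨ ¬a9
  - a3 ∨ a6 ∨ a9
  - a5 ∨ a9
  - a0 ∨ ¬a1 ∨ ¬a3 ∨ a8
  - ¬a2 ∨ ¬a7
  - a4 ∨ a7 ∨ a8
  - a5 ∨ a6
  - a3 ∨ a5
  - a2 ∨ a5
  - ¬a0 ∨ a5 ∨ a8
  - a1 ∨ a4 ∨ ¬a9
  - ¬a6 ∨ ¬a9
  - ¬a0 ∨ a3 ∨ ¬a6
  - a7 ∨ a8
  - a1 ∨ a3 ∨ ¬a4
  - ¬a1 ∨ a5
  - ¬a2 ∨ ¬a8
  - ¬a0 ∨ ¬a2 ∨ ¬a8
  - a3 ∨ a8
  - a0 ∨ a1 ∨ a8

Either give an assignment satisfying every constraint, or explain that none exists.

Set a0 = False.
Set a1 = True.
  then (¬a1 ∨ a5) forces a5 = True.
  then (¬a5 ∨ ¬a9) forces a9 = False.
  then (¬a3 ∨ a9) forces a3 = False.
  then (a3 ∨ a6 ∨ a9) forces a6 = True.
  then (a3 ∨ a8) forces a8 = True.
  then (¬a4 ∨ a9) forces a4 = False.
  then (¬a2 ∨ ¬a8) forces a2 = False.
Set a7 = False.
All clauses satisfied.

a0 = False, a1 = True, a2 = False, a3 = False, a4 = False, a5 = True, a6 = True, a7 = False, a8 = True, a9 = False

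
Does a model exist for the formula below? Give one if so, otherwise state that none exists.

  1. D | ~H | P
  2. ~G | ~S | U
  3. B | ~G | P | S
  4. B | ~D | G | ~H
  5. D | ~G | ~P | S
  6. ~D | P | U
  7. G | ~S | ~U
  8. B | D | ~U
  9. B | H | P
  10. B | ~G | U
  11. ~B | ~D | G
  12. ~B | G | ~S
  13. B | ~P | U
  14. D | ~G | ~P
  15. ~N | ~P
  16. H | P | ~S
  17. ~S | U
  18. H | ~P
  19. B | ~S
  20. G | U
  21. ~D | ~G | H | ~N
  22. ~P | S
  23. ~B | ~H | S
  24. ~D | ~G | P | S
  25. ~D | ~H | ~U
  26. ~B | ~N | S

N = False, B = True, U = True, H = False, G = True, P = False, D = False, S = False

Set N = False.
Set B = True.
Set U = True.
Try H = True:
  (~B | ~H | S) forces S = True.
  (G | ~S | ~U) forces G = True.
  (~D | ~H | ~U) forces D = False.
  (D | ~H | P) forces P = True.
  clause (D | ~G | ~P) is falsified — backtrack.
So H = False.
  then (H | ~P) forces P = False.
  then (H | P | ~S) forces S = False.
Set G = True.
  then (~D | ~G | P | S) forces D = False.
All clauses satisfied.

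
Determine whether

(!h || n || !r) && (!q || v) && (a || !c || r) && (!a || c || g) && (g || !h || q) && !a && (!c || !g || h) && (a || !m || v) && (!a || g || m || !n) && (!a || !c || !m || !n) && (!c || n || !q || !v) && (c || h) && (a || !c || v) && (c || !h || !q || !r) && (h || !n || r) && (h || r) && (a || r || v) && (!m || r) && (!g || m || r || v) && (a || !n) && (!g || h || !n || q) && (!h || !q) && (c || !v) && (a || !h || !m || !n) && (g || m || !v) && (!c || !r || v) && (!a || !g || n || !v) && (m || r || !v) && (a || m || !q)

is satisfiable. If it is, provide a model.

Unit clause (!a) forces a = False.
In (a || !n) only !n is left, so n = False.
Try c = False:
  (c || h) forces h = True.
  (!h || n || !r) forces r = False.
  (a || r || v) forces v = True.
  clause (c || !v) is falsified — backtrack.
So c = True.
  then (a || !c || r) forces r = True.
  then (a || !c || v) forces v = True.
  then (!h || n || !r) forces h = False.
  then (!c || !g || h) forces g = False.
  then (!c || n || !q || !v) forces q = False.
  then (g || m || !v) forces m = True.
All clauses satisfied.

c = True, r = True, h = False, m = True, v = True, q = False, g = False, n = False, a = False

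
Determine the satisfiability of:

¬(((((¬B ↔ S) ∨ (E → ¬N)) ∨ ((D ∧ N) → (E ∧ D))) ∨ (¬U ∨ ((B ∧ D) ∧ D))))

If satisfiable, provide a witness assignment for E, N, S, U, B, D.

UNSATISFIABLE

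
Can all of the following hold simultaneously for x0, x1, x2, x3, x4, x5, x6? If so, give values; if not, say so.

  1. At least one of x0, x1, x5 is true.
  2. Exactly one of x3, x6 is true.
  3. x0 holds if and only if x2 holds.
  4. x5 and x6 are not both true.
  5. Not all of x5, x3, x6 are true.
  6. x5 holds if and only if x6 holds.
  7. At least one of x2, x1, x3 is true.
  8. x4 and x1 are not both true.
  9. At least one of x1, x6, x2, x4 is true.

x0 = True; x1 = False; x2 = True; x3 = True; x4 = True; x5 = False; x6 = False

  (1) {x0, x1, x5}: 1 true — at least one ✓
  (2) {x3, x6}: 1 true — exactly one ✓
  (3) x0=T, x2=T — same ✓
  (4) x5=F, x6=F — not both ✓
  (5) {x5, x3, x6}: 1/3 true — not all ✓
  (6) x5=F, x6=F — same ✓
  (7) {x2, x1, x3}: 2 true — at least one ✓
  (8) x4=T, x1=F — not both ✓
  (9) {x1, x6, x2, x4}: 2 true — at least one ✓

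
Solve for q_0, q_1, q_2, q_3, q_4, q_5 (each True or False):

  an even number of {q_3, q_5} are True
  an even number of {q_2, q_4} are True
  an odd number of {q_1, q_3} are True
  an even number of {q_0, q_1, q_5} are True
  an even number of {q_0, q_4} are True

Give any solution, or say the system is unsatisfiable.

q_0 = True, q_1 = True, q_2 = True, q_3 = False, q_4 = True, q_5 = False

{q_3, q_5}: 0 true → even ✓
{q_2, q_4}: 2 true → even ✓
{q_1, q_3}: 1 true → odd ✓
{q_0, q_1, q_5}: 2 true → even ✓
{q_0, q_4}: 2 true → even ✓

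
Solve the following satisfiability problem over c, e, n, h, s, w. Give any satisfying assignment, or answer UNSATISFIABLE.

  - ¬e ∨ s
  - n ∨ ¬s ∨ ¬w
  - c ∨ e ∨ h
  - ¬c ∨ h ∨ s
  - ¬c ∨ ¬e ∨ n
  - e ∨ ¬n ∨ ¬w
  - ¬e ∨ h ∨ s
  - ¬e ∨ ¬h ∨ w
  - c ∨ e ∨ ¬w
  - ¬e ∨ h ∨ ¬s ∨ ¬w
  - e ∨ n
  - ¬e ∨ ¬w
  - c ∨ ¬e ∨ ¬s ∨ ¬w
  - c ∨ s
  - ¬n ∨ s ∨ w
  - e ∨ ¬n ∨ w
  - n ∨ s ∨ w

Set c = False.
  then (c ∨ s) forces s = True.
Set e = True.
  then (¬e ∨ ¬w) forces w = False.
  then (¬e ∨ ¬h ∨ w) forces h = False.
Set n = True.
All clauses satisfied.

c=F, e=T, n=T, h=F, s=T, w=F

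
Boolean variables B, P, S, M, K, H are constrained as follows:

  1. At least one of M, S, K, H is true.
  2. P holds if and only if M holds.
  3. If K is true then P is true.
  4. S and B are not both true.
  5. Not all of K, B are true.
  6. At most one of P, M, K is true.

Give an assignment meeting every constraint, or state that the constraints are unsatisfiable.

B = False; P = False; S = True; M = False; K = False; H = False

  (1) {M, S, K, H}: 1 true — at least one ✓
  (2) P=F, M=F — same ✓
  (3) K=F ⇒ P: vacuous ✓
  (4) S=T, B=F — not both ✓
  (5) {K, B}: 0/2 true — not all ✓
  (6) {P, M, K}: 0 true — at most one ✓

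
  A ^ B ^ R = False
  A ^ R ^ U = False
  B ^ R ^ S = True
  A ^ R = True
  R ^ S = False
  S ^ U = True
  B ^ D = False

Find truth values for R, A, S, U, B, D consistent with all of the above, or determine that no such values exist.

R = False; A = True; S = False; U = True; B = True; D = True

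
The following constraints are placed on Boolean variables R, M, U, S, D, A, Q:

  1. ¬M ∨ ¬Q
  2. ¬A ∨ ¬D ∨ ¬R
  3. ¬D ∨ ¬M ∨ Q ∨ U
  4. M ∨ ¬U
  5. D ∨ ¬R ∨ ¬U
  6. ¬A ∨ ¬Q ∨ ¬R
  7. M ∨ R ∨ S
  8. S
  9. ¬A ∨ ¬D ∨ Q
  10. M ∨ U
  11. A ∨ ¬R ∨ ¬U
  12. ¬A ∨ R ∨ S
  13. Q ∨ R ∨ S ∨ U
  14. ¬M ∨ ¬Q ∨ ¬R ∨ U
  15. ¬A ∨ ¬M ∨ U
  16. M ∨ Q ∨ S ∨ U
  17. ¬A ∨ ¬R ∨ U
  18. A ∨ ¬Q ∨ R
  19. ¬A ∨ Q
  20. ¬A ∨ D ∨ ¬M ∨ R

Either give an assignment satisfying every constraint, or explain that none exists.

R = False, M = True, U = False, S = True, D = False, A = False, Q = False

Unit clause (S) forces S = True.
Set R = False.
Try M = False:
  (M ∨ ¬U) forces U = False.
  clause (M ∨ U) is falsified — backtrack.
So M = True.
  then (¬M ∨ ¬Q) forces Q = False.
  then (¬A ∨ Q) forces A = False.
Set U = False.
  then (¬D ∨ ¬M ∨ Q ∨ U) forces D = False.
All clauses satisfied.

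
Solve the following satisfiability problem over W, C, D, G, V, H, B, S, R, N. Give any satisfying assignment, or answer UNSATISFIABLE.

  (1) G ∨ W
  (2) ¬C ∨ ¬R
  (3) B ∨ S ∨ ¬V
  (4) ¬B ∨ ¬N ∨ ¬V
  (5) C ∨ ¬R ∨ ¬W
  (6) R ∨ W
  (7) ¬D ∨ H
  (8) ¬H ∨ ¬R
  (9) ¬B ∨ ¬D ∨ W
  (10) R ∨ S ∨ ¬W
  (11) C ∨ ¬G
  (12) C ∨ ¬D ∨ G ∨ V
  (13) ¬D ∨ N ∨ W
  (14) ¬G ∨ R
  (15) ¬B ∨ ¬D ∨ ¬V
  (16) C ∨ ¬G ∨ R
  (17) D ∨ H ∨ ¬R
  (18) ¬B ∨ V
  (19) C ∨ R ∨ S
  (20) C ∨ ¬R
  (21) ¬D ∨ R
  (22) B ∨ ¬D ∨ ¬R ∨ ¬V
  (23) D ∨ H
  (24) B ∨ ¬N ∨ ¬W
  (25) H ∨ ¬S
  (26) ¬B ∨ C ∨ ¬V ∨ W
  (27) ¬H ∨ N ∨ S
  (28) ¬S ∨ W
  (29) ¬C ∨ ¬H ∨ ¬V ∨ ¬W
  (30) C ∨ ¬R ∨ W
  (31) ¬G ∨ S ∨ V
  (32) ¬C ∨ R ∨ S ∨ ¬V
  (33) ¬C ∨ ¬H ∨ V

Try W = False:
  (G ∨ W) forces G = True.
  (R ∨ W) forces R = True.
  (¬C ∨ ¬R) forces C = False.
  clause (C ∨ ¬G) is falsified — backtrack.
So W = True.
Set C = False.
  then (C ∨ ¬R ∨ ¬W) forces R = False.
  then (R ∨ S ∨ ¬W) forces S = True.
  then (C ∨ ¬G) forces G = False.
  then (¬D ∨ R) forces D = False.
  then (D ∨ H) forces H = True.
Set V = True.
Set B = False.
  then (B ∨ ¬N ∨ ¬W) forces N = False.
All clauses satisfied.

W=T, C=F, D=F, G=F, V=T, H=T, B=F, S=T, R=F, N=F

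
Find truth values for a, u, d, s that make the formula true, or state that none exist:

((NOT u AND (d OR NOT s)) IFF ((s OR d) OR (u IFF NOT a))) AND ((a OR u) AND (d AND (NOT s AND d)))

a = True, u = False, d = True, s = False

  (NOT u AND (d OR NOT s)) IFF ((s OR d) OR (u IFF NOT a)) = True
    NOT u AND (d OR NOT s) = True
      NOT u = True
      d OR NOT s = True
        NOT s = True
    (s OR d) OR (u IFF NOT a) = True
      s OR d = True
      u IFF NOT a = True
        NOT a = False
  (a OR u) AND (d AND (NOT s AND d)) = True
    a OR u = True
    d AND (NOT s AND d) = True
      NOT s AND d = True
        NOT s = True
Both conjuncts True, so the formula holds.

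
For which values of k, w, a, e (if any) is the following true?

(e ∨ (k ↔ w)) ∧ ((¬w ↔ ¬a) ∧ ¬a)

k: True, w: False, a: False, e: True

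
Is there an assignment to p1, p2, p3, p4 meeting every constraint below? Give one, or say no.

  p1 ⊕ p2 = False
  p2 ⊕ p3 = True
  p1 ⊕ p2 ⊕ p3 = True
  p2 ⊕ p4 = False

p1 = False, p2 = False, p3 = True, p4 = False

p1 ⊕ p2 = F ⊕ F = False ✓
p2 ⊕ p3 = F ⊕ T = True ✓
p1 ⊕ p2 ⊕ p3 = F ⊕ F ⊕ T = True ✓
p2 ⊕ p4 = F ⊕ F = False ✓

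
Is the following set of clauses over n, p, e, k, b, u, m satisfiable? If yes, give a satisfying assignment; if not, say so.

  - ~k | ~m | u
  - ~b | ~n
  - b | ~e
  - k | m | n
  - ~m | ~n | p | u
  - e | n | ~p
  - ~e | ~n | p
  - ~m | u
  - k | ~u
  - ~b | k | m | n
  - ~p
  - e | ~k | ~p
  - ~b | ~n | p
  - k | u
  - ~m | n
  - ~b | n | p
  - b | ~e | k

Unit clause (~p) forces p = False.
Set n = True.
  then (~b | ~n) forces b = False.
  then (b | ~e) forces e = False.
Set k = True.
Set u = True.
Set m = False.
All clauses satisfied.

n: True, p: False, e: False, k: True, b: False, u: True, m: False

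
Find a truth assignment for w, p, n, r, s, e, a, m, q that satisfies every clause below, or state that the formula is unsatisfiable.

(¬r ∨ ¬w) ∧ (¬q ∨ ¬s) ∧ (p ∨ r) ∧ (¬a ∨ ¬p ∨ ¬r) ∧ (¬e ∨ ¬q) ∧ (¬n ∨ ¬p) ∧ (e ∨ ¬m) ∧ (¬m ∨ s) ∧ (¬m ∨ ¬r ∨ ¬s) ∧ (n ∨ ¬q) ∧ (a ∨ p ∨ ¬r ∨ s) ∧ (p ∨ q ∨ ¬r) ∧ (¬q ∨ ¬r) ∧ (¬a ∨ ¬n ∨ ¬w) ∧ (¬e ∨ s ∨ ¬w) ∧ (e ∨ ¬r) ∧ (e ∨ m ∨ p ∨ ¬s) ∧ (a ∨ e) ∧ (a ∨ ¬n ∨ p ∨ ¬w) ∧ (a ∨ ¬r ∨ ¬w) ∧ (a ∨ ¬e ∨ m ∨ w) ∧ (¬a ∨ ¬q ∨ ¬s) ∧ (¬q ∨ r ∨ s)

Set w = True.
  then (¬r ∨ ¬w) forces r = False.
  then (p ∨ r) forces p = True.
  then (¬n ∨ ¬p) forces n = False.
  then (n ∨ ¬q) forces q = False.
Set s = True.
Set e = False.
  then (e ∨ ¬m) forces m = False.
  then (a ∨ e) forces a = True.
All clauses satisfied.

w=T, p=T, n=F, r=F, s=T, e=F, a=T, m=F, q=F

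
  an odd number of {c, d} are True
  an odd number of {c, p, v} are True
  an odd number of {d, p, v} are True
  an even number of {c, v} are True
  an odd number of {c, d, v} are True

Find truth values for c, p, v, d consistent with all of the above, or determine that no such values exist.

No satisfying assignment exists.

Adding constraints 1, 2, 3 mod 2: every variable appears an even number of times on the left, so the left side is 0.
But the right sides sum to 1 (mod 2). 0 ≠ 1 — the system is inconsistent.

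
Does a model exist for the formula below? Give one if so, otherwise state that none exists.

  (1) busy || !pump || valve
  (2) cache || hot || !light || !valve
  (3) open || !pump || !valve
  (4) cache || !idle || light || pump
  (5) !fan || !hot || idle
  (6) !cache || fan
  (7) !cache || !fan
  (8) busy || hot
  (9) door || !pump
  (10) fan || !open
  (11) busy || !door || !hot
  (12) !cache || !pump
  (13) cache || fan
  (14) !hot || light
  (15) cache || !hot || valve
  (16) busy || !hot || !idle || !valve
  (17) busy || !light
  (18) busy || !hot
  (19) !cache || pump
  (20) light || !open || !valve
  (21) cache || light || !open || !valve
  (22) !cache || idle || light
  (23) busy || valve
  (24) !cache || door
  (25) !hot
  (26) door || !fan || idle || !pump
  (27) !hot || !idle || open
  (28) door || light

light = False, pump = True, idle = True, fan = True, cache = False, open = False, hot = False, door = True, busy = True, valve = False

Unit clause (!hot) forces hot = False.
In (busy || hot) only busy is left, so busy = True.
Set light = False.
  then (door || light) forces door = True.
Set pump = True.
  then (!cache || !pump) forces cache = False.
  then (cache || fan) forces fan = True.
Set idle = True.
Set open = False.
  then (open || !pump || !valve) forces valve = False.
All clauses satisfied.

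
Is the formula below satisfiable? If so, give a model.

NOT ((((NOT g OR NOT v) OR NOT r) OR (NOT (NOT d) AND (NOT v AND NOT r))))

r = True; v = True; d = True; g = True

  NOT ((((NOT g OR NOT v) OR NOT r) OR (NOT (NOT d) AND (NOT v AND NOT r)))) = True
    ((NOT g OR NOT v) OR NOT r) OR (NOT (NOT d) AND (NOT v AND NOT r)) = False
      (NOT g OR NOT v) OR NOT r = False
        NOT g OR NOT v = False
          NOT g = False
          NOT v = False
        NOT r = False
      NOT (NOT d) AND (NOT v AND NOT r) = False
        NOT (NOT d) = True
          NOT d = False
        NOT v AND NOT r = False
          NOT v = False
          NOT r = False
The formula evaluates to True.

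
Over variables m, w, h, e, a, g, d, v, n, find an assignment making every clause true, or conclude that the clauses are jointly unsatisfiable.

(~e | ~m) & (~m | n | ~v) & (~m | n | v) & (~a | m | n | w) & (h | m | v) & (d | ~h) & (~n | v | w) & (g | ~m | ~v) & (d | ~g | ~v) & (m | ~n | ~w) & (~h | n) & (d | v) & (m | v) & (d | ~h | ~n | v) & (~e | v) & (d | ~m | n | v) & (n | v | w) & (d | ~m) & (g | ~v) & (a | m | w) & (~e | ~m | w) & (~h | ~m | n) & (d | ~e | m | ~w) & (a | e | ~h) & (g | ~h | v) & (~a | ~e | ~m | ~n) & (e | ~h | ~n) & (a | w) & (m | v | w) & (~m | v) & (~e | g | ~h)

Set m = False.
  then (m | v) forces v = True.
  then (g | ~v) forces g = True.
  then (d | ~g | ~v) forces d = True.
Set w = True.
  then (m | ~n | ~w) forces n = False.
  then (~h | n) forces h = False.
Set e = False.
Set a = True.
All clauses satisfied.

m=F, w=T, h=F, e=F, a=T, g=T, d=T, v=T, n=F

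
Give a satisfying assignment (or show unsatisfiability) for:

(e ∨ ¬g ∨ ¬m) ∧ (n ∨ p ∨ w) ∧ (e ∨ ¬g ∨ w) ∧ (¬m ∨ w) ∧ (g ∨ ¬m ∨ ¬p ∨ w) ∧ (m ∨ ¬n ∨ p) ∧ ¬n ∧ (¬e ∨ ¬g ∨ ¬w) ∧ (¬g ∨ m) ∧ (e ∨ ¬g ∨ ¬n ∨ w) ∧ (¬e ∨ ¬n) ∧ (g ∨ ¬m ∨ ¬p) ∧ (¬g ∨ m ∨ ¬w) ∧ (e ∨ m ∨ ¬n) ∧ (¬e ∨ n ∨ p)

Unit clause (¬n) forces n = False.
Set w = True.
Set p = False.
  then (¬e ∨ n ∨ p) forces e = False.
Set m = True.
  then (e ∨ ¬g ∨ ¬m) forces g = False.
All clauses satisfied.

w = True, p = False, e = False, n = False, m = True, g = False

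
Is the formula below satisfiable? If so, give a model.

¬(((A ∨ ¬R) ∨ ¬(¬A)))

A: False, R: True

  ¬(((A ∨ ¬R) ∨ ¬(¬A))) = True
    (A ∨ ¬R) ∨ ¬(¬A) = False
      A ∨ ¬R = False
        ¬R = False
      ¬(¬A) = False
        ¬A = True
The formula evaluates to True.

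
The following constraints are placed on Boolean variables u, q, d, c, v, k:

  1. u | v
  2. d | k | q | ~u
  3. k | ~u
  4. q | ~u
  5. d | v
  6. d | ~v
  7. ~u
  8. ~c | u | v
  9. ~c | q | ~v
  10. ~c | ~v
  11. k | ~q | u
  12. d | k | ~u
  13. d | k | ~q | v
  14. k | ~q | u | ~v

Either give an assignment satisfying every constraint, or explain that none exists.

Unit clause (~u) forces u = False.
In (u | v) only v is left, so v = True.
In (d | ~v) only d is left, so d = True.
In (~c | ~v) only ~c is left, so c = False.
Set q = False.
Set k = True.
All clauses satisfied.

u = False, q = False, d = True, c = False, v = True, k = True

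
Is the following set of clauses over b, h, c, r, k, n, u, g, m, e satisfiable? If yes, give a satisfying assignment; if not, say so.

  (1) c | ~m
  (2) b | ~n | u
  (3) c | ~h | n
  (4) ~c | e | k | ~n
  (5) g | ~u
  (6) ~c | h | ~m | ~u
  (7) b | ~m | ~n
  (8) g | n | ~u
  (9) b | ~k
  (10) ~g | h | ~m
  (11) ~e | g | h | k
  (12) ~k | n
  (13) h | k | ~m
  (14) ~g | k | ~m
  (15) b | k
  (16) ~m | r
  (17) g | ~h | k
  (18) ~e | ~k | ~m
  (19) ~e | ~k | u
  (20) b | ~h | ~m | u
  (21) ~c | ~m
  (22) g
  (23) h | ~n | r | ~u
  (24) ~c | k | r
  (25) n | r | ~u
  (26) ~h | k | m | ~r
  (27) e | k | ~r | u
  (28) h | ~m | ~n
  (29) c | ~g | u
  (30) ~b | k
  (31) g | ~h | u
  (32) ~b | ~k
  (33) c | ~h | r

The formula is unsatisfiable.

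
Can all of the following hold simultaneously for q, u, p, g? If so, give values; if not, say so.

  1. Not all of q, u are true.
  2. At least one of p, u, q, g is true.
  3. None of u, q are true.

q=F; u=F; p=F; g=T

  (1) {q, u}: 0/2 true — not all ✓
  (2) {p, u, q, g}: 1 true — at least one ✓
  (3) {u, q}: 0 true — none ✓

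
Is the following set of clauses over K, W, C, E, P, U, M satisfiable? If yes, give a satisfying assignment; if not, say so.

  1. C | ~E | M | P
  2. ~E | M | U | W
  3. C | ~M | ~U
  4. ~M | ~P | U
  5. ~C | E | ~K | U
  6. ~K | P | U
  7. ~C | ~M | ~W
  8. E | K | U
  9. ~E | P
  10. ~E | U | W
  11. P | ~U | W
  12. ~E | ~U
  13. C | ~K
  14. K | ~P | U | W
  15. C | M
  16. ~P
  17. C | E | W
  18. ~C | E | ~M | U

K = True; W = True; C = True; E = False; P = False; U = True; M = False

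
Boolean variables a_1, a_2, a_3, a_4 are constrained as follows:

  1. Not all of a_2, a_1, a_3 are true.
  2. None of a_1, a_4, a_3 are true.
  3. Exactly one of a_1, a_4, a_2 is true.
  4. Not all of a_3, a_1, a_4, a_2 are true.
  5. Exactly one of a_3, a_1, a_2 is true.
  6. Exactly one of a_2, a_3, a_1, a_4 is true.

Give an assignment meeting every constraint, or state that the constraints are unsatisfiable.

a_1 = False, a_2 = True, a_3 = False, a_4 = False

  (1) {a_2, a_1, a_3}: 1/3 true — not all ✓
  (2) {a_1, a_4, a_3}: 0 true — none ✓
  (3) {a_1, a_4, a_2}: 1 true — exactly one ✓
  (4) {a_3, a_1, a_4, a_2}: 1/4 true — not all ✓
  (5) {a_3, a_1, a_2}: 1 true — exactly one ✓
  (6) {a_2, a_3, a_1, a_4}: 1 true — exactly one ✓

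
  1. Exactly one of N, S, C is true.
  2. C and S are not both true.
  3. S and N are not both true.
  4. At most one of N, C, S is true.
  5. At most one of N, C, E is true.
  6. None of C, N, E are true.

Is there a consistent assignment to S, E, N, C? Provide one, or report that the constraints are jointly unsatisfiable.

S = True, E = False, N = False, C = False

  (1) {N, S, C}: 1 true — exactly one ✓
  (2) C=F, S=T — not both ✓
  (3) S=T, N=F — not both ✓
  (4) {N, C, S}: 1 true — at most one ✓
  (5) {N, C, E}: 0 true — at most one ✓
  (6) {C, N, E}: 0 true — none ✓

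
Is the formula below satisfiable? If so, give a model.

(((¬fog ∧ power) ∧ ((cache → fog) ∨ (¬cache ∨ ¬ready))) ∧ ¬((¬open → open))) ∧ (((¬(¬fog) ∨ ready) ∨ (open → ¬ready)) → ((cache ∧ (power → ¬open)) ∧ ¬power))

No satisfying assignment exists.

Case open = True: the conjunct ¬((¬open → open)) becomes ¬((False → True)) = False.
Case open = False: the formula simplifies to ((¬fog ∧ power) ∧ ((cache → fog) ∨ (¬cache ∨ ¬ready))) ∧ (cache ∧ ¬power).
  power = True: the conjunct ¬power is False.
  power = False: the conjunct power is False.
Both cases fail — unsatisfiable.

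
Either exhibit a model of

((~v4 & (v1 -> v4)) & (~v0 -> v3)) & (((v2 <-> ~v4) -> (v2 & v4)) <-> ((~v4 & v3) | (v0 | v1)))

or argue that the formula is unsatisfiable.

v0 = False, v1 = False, v2 = False, v3 = True, v4 = False

  (~v4 & (v1 -> v4)) & (~v0 -> v3) = True
    ~v4 & (v1 -> v4) = True
      ~v4 = True
      v1 -> v4 = True
    ~v0 -> v3 = True
      ~v0 = True
  ((v2 <-> ~v4) -> (v2 & v4)) <-> ((~v4 & v3) | (v0 | v1)) = True
    (v2 <-> ~v4) -> (v2 & v4) = True
      v2 <-> ~v4 = False
        ~v4 = True
      v2 & v4 = False
    (~v4 & v3) | (v0 | v1) = True
      ~v4 & v3 = True
        ~v4 = True
      v0 | v1 = False
Both conjuncts True, so the formula holds.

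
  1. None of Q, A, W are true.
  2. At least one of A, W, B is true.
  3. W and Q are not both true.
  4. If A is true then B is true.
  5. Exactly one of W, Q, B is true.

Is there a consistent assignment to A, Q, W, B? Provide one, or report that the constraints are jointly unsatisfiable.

A = False, Q = False, W = False, B = True

  (1) {Q, A, W}: 0 true — none ✓
  (2) {A, W, B}: 1 true — at least one ✓
  (3) W=F, Q=F — not both ✓
  (4) A=F ⇒ B: vacuous ✓
  (5) {W, Q, B}: 1 true — exactly one ✓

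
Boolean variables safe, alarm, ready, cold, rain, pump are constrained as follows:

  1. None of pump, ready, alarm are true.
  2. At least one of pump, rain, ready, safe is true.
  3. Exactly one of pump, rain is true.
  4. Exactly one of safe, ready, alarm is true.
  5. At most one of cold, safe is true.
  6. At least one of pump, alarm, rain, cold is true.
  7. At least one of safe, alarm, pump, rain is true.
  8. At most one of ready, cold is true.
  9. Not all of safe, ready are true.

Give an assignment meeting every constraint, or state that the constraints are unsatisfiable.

safe = True; alarm = False; ready = False; cold = False; rain = True; pump = False

  (1) {pump, ready, alarm}: 0 true — none ✓
  (2) {pump, rain, ready, safe}: 2 true — at least one ✓
  (3) {pump, rain}: 1 true — exactly one ✓
  (4) {safe, ready, alarm}: 1 true — exactly one ✓
  (5) {cold, safe}: 1 true — at most one ✓
  (6) {pump, alarm, rain, cold}: 1 true — at least one ✓
  (7) {safe, alarm, pump, rain}: 2 true — at least one ✓
  (8) {ready, cold}: 0 true — at most one ✓
  (9) {safe, ready}: 1/2 true — not all ✓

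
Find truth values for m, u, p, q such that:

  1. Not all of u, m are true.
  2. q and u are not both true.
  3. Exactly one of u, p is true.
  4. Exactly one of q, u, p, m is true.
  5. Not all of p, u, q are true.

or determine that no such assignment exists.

m = False, u = True, p = False, q = False

  (1) {u, m}: 1/2 true — not all ✓
  (2) q=F, u=T — not both ✓
  (3) {u, p}: 1 true — exactly one ✓
  (4) {q, u, p, m}: 1 true — exactly one ✓
  (5) {p, u, q}: 1/3 true — not all ✓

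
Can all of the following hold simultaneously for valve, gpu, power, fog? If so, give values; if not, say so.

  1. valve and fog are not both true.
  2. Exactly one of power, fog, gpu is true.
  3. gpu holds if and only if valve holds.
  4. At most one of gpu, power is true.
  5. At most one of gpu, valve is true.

valve=F, gpu=F, power=T, fog=F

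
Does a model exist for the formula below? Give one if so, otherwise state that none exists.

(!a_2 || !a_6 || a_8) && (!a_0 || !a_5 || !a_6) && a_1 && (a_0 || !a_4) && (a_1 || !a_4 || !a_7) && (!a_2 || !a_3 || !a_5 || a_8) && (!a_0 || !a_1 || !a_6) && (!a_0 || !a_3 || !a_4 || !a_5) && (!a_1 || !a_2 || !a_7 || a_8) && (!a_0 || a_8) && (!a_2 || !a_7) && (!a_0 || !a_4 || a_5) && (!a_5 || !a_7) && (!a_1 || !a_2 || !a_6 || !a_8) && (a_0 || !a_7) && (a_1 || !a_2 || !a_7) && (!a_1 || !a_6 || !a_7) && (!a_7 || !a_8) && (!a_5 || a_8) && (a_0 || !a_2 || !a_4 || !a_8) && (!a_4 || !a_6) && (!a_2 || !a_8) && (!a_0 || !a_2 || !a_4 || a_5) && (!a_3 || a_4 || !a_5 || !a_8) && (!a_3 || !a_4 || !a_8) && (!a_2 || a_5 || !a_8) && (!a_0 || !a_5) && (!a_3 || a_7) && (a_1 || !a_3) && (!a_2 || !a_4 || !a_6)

a_0: False; a_1: True; a_2: False; a_3: False; a_4: False; a_5: True; a_6: False; a_7: False; a_8: True

Unit clause (a_1) forces a_1 = True.
Set a_0 = False.
  then (a_0 || !a_4) forces a_4 = False.
  then (a_0 || !a_7) forces a_7 = False.
  then (!a_3 || a_7) forces a_3 = False.
Set a_2 = False.
Set a_5 = True.
  then (!a_5 || a_8) forces a_8 = True.
Set a_6 = False.
All clauses satisfied.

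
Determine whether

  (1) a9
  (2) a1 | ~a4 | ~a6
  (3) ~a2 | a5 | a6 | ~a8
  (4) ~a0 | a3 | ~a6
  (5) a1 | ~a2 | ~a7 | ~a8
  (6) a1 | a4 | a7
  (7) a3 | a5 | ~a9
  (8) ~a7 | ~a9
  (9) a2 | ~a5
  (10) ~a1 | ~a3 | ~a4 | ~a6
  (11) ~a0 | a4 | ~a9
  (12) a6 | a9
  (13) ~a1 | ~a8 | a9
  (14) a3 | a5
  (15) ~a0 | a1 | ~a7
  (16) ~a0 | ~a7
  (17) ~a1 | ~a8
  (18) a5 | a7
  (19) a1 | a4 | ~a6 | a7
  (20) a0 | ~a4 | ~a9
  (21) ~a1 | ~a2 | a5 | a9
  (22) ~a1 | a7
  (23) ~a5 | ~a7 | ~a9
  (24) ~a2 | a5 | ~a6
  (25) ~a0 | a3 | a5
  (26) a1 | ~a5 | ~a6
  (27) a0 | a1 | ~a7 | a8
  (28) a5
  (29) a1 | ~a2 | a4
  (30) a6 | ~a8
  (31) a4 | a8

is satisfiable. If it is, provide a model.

Unit clause (a9) forces a9 = True.
In (~a7 | ~a9) only ~a7 is left, so a7 = False.
In (a5 | a7) only a5 is left, so a5 = True.
In (~a1 | a7) only ~a1 is left, so a1 = False.
In (a1 | ~a5 | ~a6) only ~a6 is left, so a6 = False.
In (a6 | ~a8) only ~a8 is left, so a8 = False.
In (a4 | a8) only a4 is left, so a4 = True.
In (a2 | ~a5) only a2 is left, so a2 = True.
In (a0 | ~a4 | ~a9) only a0 is left, so a0 = True.
Set a3 = False.
All clauses satisfied.

a0=T, a1=F, a2=T, a3=F, a4=T, a5=T, a6=F, a7=F, a8=F, a9=T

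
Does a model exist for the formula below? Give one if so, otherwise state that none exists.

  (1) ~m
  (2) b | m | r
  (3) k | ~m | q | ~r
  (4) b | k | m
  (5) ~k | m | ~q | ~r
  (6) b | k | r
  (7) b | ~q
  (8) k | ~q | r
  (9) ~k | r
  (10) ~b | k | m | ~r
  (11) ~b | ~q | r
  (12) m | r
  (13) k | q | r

b: False, r: True, q: False, m: False, k: True

Unit clause (~m) forces m = False.
In (m | r) only r is left, so r = True.
Set b = False.
  then (b | k | m) forces k = True.
  then (~k | m | ~q | ~r) forces q = False.
All clauses satisfied.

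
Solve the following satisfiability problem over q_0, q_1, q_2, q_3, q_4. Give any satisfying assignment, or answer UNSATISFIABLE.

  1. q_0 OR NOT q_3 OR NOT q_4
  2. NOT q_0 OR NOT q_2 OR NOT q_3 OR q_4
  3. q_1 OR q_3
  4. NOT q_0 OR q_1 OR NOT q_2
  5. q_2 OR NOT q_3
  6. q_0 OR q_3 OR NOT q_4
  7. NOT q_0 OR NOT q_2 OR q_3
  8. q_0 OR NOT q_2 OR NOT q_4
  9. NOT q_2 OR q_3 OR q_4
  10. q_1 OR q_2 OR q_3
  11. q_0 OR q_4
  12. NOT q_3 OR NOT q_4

Try q_0 = False:
  (q_0 OR q_4) forces q_4 = True.
  (q_0 OR NOT q_3 OR NOT q_4) forces q_3 = False.
  clause (q_0 OR q_3 OR NOT q_4) is falsified — backtrack.
So q_0 = True.
Set q_1 = True.
Set q_2 = False.
  then (q_2 OR NOT q_3) forces q_3 = False.
Set q_4 = False.
All clauses satisfied.

q_0: True, q_1: True, q_2: False, q_3: False, q_4: False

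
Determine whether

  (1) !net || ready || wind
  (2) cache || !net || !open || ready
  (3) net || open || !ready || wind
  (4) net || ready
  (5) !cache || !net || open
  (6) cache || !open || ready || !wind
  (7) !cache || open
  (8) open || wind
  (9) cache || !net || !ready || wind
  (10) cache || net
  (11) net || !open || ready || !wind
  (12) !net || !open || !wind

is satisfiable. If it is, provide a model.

wind = False; net = False; open = True; cache = True; ready = True

Set wind = False.
  then (open || wind) forces open = True.
Set net = False.
  then (net || ready) forces ready = True.
  then (cache || net) forces cache = True.
All clauses satisfied.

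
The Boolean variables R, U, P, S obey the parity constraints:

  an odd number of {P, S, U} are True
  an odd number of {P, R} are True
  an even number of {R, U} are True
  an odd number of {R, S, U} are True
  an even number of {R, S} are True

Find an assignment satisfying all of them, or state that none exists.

UNSATISFIABLE

Adding constraints 1, 2, 4 mod 2: every variable appears an even number of times on the left, so the left side is 0.
But the right sides sum to 1 (mod 2). 0 ≠ 1 — the system is inconsistent.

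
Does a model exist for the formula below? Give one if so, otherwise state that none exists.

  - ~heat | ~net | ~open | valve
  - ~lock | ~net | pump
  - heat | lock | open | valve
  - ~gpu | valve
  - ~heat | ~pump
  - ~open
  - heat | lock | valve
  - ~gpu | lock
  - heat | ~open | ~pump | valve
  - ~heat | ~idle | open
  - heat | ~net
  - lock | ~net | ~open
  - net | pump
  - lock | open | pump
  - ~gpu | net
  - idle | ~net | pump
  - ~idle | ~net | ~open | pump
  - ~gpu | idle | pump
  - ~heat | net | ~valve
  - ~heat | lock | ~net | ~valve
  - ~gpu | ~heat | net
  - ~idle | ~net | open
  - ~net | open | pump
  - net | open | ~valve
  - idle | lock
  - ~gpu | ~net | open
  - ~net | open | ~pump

Unit clause (~open) forces open = False.
Set idle = True.
  then (~heat | ~idle | open) forces heat = False.
  then (heat | ~net) forces net = False.
  then (net | pump) forces pump = True.
  then (~gpu | net) forces gpu = False.
  then (net | open | ~valve) forces valve = False.
  then (heat | lock | open | valve) forces lock = True.
All clauses satisfied.

idle = True, heat = False, open = False, valve = False, gpu = False, pump = True, lock = True, net = False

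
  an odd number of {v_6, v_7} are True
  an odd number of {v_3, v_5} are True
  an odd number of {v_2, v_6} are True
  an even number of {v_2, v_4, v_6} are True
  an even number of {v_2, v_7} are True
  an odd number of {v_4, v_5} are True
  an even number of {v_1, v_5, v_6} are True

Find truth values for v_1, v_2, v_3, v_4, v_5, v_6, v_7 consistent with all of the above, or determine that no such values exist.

v_1=T; v_2=F; v_3=T; v_4=T; v_5=F; v_6=T; v_7=F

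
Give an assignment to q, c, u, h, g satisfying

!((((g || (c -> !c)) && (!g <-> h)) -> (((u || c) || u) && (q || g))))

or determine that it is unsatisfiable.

q: True; c: False; u: False; h: False; g: True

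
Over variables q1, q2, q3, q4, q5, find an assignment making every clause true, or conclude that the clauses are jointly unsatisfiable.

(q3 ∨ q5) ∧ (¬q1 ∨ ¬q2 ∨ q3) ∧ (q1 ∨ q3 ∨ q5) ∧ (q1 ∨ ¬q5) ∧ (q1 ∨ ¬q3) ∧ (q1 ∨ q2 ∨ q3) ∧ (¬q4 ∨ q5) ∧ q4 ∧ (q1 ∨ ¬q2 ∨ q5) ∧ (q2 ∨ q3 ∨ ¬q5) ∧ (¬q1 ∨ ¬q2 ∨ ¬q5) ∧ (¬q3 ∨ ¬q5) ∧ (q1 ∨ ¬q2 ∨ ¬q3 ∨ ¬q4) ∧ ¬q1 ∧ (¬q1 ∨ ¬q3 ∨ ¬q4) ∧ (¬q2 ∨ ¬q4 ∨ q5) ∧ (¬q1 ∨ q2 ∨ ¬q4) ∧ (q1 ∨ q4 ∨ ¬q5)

Unsatisfiable

Case q1 = True:
  Clause (¬q1) is falsified — contradiction.
Case q1 = False:
  (q1 ∨ ¬q5) forces q5 = False.
  (q3 ∨ q5) forces q3 = True.
  Clause (q1 ∨ ¬q3) is falsified — contradiction.
Both cases fail, so the formula is unsatisfiable.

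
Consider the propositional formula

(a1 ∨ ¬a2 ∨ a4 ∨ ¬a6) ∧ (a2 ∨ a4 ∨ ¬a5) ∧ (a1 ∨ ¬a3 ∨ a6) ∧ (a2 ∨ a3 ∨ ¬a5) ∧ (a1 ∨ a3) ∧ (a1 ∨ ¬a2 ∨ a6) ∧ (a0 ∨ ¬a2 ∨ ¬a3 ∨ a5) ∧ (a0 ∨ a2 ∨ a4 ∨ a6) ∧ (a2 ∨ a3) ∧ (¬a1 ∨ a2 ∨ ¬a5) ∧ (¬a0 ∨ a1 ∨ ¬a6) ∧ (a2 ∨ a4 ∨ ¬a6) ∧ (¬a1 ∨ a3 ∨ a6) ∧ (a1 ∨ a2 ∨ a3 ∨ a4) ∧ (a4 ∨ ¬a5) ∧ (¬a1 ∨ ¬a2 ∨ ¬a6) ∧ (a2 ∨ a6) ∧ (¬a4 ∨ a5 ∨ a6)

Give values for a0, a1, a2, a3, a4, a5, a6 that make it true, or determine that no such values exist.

a0 = False; a1 = True; a2 = True; a3 = True; a4 = True; a5 = True; a6 = False

Set a0 = False.
Set a1 = True.
Set a2 = True.
  then (¬a1 ∨ ¬a2 ∨ ¬a6) forces a6 = False.
  then (¬a1 ∨ a3 ∨ a6) forces a3 = True.
  then (a0 ∨ ¬a2 ∨ ¬a3 ∨ a5) forces a5 = True.
  then (a4 ∨ ¬a5) forces a4 = True.
All clauses satisfied.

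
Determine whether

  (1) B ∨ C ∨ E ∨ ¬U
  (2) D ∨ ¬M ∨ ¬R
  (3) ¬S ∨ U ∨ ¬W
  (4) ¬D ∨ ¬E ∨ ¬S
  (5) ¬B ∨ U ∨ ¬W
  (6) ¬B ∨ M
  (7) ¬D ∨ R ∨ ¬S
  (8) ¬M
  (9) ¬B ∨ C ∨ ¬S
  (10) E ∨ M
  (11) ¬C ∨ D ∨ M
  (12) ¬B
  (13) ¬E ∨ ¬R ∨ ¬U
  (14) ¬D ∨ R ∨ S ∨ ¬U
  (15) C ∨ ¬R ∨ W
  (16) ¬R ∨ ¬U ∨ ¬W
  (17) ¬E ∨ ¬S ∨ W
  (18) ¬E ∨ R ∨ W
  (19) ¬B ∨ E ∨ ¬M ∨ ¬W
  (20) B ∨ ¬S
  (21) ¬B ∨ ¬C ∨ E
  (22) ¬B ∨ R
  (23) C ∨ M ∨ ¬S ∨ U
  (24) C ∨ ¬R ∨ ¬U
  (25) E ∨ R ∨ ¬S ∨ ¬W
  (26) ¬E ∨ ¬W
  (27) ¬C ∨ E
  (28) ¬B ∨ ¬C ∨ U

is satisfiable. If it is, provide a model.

E: True; D: True; C: True; R: True; W: False; B: False; M: False; U: False; S: False

Unit clause (¬M) forces M = False.
In (E ∨ M) only E is left, so E = True.
Unit clause (¬B) forces B = False.
In (B ∨ ¬S) only ¬S is left, so S = False.
In (¬E ∨ ¬W) only ¬W is left, so W = False.
In (¬E ∨ R ∨ W) only R is left, so R = True.
In (¬E ∨ ¬R ∨ ¬U) only ¬U is left, so U = False.
In (C ∨ ¬R ∨ W) only C is left, so C = True.
In (¬C ∨ D ∨ M) only D is left, so D = True.
All clauses satisfied.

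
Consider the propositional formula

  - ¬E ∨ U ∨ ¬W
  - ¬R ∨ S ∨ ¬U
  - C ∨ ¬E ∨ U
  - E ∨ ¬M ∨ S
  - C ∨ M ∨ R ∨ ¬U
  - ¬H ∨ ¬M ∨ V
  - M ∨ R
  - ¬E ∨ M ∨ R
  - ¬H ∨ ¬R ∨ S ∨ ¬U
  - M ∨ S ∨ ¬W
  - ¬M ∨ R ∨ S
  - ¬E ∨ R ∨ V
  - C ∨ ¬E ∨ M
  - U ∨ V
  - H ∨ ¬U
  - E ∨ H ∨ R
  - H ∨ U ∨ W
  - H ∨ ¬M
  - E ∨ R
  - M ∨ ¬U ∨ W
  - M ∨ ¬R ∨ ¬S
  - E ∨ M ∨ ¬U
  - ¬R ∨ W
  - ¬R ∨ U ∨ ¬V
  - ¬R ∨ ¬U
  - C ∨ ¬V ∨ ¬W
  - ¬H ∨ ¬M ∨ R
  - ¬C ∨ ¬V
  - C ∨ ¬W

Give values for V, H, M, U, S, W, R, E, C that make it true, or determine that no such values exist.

Unsatisfiable — no assignment works.

Case R = True:
  (¬R ∨ W) forces W = True.
  (¬R ∨ ¬U) forces U = False.
  (¬E ∨ U ∨ ¬W) forces E = False.
  (U ∨ V) forces V = True.
  Clause (¬R ∨ U ∨ ¬V) is falsified — contradiction.
Case R = False:
  (M ∨ R) forces M = True.
  (¬M ∨ R ∨ S) forces S = True.
  (H ∨ ¬M) forces H = True.
  Clause (¬H ∨ ¬M ∨ R) is falsified — contradiction.
Both cases fail, so the formula is unsatisfiable.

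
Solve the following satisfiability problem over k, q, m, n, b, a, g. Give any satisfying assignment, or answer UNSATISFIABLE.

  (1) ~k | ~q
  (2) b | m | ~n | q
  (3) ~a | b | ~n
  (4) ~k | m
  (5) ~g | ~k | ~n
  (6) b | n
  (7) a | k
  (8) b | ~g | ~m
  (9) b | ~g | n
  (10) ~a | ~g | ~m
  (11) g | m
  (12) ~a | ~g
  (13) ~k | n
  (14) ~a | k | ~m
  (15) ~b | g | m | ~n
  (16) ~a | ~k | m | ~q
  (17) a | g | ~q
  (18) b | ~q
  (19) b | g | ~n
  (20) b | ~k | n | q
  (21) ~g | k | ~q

k = True, q = False, m = True, n = True, b = True, a = False, g = False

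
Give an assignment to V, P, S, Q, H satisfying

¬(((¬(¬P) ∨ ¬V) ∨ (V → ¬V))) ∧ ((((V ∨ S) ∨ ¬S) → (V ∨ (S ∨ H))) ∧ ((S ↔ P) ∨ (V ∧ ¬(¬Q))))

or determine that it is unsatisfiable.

V: True; P: False; S: False; Q: False; H: False

  ¬(((¬(¬P) ∨ ¬V) ∨ (V → ¬V))) = True
    (¬(¬P) ∨ ¬V) ∨ (V → ¬V) = False
      ¬(¬P) ∨ ¬V = False
        ¬(¬P) = False
          ¬P = True
        ¬V = False
      V → ¬V = False
        ¬V = False
  (((V ∨ S) ∨ ¬S) → (V ∨ (S ∨ H))) ∧ ((S ↔ P) ∨ (V ∧ ¬(¬Q))) = True
    ((V ∨ S) ∨ ¬S) → (V ∨ (S ∨ H)) = True
      (V ∨ S) ∨ ¬S = True
        V ∨ S = True
        ¬S = True
      V ∨ (S ∨ H) = True
        S ∨ H = False
    (S ↔ P) ∨ (V ∧ ¬(¬Q)) = True
      S ↔ P = True
      V ∧ ¬(¬Q) = False
        ¬(¬Q) = False
          ¬Q = True
Both conjuncts True, so the formula holds.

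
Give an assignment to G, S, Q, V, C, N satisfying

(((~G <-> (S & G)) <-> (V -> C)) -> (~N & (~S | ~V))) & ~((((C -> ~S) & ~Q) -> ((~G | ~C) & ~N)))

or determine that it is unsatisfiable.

G = True; S = False; Q = False; V = True; C = False; N = True

  ((~G <-> (S & G)) <-> (V -> C)) -> (~N & (~S | ~V)) = True
    (~G <-> (S & G)) <-> (V -> C) = False
      ~G <-> (S & G) = True
        ~G = False
        S & G = False
      V -> C = False
    ~N & (~S | ~V) = False
      ~N = False
      ~S | ~V = True
        ~S = True
        ~V = False
  ~((((C -> ~S) & ~Q) -> ((~G | ~C) & ~N))) = True
    ((C -> ~S) & ~Q) -> ((~G | ~C) & ~N) = False
      (C -> ~S) & ~Q = True
        C -> ~S = True
          ~S = True
        ~Q = True
      (~G | ~C) & ~N = False
        ~G | ~C = True
          ~G = False
          ~C = True
        ~N = False
Both conjuncts True, so the formula holds.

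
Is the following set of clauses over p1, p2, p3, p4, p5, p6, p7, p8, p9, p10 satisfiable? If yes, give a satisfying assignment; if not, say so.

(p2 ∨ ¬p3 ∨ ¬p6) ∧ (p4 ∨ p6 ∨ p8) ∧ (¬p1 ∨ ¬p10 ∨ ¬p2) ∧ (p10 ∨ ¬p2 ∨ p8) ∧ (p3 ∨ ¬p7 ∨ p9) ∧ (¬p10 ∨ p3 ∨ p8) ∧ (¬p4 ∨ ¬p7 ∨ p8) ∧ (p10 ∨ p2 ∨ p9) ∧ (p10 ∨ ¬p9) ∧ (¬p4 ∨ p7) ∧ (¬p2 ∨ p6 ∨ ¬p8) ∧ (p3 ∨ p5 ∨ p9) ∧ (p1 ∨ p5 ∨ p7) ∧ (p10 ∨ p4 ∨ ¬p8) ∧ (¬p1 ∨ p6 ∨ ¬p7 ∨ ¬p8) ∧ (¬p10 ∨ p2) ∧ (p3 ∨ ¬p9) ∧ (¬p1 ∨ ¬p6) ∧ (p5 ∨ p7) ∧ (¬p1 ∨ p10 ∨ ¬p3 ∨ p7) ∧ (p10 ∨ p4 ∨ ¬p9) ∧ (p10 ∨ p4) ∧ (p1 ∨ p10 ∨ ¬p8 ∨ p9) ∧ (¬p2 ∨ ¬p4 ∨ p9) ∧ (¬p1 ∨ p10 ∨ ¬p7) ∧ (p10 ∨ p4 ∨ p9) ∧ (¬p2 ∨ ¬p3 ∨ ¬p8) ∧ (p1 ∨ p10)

p1 = False; p2 = True; p3 = True; p4 = False; p5 = True; p6 = True; p7 = True; p8 = False; p9 = False; p10 = True

Set p1 = False.
  then (p1 ∨ p10) forces p10 = True.
  then (¬p10 ∨ p2) forces p2 = True.
Set p3 = True.
  then (¬p2 ∨ ¬p3 ∨ ¬p8) forces p8 = False.
Try p4 = True:
  (¬p4 ∨ ¬p7 ∨ p8) forces p7 = False.
  clause (¬p4 ∨ p7) is falsified — backtrack.
So p4 = False.
  then (p4 ∨ p6 ∨ p8) forces p6 = True.
Set p5 = True.
Set p7 = True.
Set p9 = False.
All clauses satisfied.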